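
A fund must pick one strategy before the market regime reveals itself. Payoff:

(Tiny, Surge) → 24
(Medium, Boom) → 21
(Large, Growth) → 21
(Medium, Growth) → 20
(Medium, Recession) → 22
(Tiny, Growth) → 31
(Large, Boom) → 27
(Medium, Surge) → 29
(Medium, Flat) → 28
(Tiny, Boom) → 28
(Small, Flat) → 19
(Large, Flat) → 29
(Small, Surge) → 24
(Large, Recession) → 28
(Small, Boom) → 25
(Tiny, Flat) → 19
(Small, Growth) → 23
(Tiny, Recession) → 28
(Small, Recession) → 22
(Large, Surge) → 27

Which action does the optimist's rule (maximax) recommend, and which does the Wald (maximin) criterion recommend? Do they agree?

Row maxima: Tiny=31, Small=25, Medium=29, Large=29
Best best-case = 31 → Tiny.
Row minima: Tiny=19, Small=19, Medium=20, Large=21
Best worst-case = 21 → Large.

maximax → Tiny; maximin → Large (disagree)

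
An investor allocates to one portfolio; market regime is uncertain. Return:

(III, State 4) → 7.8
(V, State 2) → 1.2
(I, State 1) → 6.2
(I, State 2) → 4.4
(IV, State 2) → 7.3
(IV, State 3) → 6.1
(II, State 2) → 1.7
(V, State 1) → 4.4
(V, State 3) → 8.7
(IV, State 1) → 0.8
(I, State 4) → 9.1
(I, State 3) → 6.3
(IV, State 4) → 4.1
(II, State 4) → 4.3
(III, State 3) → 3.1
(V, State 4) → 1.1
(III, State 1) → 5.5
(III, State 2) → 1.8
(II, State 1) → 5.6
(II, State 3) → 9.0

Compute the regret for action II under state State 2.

Best payoff under State 2 is 7.3.
Regret = 7.3 − 1.7 = 5.6.

5.6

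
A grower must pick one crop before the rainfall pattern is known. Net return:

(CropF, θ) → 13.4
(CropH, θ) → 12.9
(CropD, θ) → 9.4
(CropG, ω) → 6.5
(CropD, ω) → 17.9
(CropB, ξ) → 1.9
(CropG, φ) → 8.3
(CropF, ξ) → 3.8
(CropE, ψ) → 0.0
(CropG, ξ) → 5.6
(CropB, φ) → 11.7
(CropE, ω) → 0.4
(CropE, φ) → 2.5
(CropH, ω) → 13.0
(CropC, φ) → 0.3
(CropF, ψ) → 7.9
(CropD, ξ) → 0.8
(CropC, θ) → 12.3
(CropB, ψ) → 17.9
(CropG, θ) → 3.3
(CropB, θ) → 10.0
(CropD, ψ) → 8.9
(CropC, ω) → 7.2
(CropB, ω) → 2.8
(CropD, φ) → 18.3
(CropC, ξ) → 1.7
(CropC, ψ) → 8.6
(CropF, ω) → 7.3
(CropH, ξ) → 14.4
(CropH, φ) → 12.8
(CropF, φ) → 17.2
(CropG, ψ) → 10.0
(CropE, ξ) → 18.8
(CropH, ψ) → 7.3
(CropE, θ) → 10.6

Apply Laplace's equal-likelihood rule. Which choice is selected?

CropH

Row averages: CropC=6.02, CropG=6.74, CropB=8.86, CropD=11.06, CropH=12.08, CropF=9.92, CropE=6.46
Highest average = 12.08 → CropH.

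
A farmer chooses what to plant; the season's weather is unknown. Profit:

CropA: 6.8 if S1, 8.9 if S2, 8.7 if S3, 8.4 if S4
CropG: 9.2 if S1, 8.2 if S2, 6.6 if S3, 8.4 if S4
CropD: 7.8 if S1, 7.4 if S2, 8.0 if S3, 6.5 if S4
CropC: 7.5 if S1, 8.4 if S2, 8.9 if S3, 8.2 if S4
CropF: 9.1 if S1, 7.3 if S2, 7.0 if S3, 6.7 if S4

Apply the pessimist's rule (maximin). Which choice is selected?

CropC

Row minima: CropA=6.8, CropG=6.6, CropD=6.5, CropC=7.5, CropF=6.7
Best worst-case = 7.5 → CropC.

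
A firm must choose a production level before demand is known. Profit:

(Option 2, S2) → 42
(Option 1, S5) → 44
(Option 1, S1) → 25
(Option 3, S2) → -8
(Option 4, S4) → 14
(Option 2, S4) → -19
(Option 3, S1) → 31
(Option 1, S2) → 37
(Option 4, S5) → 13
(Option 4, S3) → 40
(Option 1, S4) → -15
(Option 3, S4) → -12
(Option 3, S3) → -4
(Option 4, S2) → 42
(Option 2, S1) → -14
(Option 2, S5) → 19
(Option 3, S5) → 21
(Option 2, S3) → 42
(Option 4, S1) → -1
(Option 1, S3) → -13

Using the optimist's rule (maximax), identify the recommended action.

Row maxima: Option 1=44, Option 2=42, Option 3=31, Option 4=42
Best best-case = 44 → Option 1.

Option 1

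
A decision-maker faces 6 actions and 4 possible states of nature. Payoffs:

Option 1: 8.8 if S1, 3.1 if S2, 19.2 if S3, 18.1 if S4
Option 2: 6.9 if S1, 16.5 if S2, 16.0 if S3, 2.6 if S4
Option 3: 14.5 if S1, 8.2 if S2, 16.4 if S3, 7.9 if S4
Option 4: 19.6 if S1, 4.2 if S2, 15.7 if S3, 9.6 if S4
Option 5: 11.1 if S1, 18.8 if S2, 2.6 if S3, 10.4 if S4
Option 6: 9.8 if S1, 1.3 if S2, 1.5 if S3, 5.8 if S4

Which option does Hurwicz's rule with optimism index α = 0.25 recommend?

Option 3

Option 1: 0.25·19.2 + 0.75·3.1 = 7.125
Option 2: 0.25·16.5 + 0.75·2.6 = 6.075
Option 3: 0.25·16.4 + 0.75·7.9 = 10.025
Option 4: 0.25·19.6 + 0.75·4.2 = 8.05
Option 5: 0.25·18.8 + 0.75·2.6 = 6.65
Option 6: 0.25·9.8 + 0.75·1.3 = 3.425
Highest Hurwicz score = 10.025 → Option 3.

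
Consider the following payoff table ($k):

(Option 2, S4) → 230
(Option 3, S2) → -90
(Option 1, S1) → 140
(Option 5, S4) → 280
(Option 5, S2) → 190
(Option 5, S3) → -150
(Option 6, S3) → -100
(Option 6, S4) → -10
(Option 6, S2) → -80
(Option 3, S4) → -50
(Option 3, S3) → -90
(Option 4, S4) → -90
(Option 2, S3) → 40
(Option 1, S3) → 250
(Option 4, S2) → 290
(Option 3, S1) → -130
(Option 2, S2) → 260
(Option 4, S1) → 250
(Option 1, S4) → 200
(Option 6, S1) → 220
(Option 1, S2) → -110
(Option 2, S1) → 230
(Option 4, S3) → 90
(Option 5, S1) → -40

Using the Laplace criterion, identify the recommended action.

Row averages: Option 1=120, Option 2=190, Option 3=-90, Option 4=135, Option 5=70, Option 6=7.5
Highest average = 190 → Option 2.

Option 2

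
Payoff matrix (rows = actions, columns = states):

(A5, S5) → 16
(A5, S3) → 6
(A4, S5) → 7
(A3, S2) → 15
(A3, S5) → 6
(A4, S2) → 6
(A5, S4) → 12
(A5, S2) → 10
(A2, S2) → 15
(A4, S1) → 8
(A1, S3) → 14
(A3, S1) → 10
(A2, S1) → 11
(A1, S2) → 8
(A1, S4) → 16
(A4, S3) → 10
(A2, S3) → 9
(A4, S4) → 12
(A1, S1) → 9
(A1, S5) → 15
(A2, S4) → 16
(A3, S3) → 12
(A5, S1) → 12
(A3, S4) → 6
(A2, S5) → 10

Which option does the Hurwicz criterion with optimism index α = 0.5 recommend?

A2

A1: 0.5·16 + 0.5·8 = 12
A2: 0.5·16 + 0.5·9 = 12.5
A3: 0.5·15 + 0.5·6 = 10.5
A4: 0.5·12 + 0.5·6 = 9
A5: 0.5·16 + 0.5·6 = 11
Highest Hurwicz score = 12.5 → A2.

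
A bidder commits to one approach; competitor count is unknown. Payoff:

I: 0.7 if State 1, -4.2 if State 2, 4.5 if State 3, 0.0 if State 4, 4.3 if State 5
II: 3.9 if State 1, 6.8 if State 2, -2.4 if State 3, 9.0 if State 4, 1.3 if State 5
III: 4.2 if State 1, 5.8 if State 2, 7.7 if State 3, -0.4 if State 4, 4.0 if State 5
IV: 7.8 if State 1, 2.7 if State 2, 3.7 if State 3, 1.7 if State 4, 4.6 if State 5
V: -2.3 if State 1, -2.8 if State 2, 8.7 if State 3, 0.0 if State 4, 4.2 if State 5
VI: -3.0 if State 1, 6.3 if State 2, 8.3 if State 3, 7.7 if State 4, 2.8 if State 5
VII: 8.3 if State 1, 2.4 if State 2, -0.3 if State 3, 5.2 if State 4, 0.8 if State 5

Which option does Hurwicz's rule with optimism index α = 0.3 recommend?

I: 0.3·4.5 + 0.7·(-4.2) = -1.59
II: 0.3·9.0 + 0.7·(-2.4) = 1.02
III: 0.3·7.7 + 0.7·(-0.4) = 2.03
IV: 0.3·7.8 + 0.7·1.7 = 3.53
V: 0.3·8.7 + 0.7·(-2.8) = 0.65
VI: 0.3·8.3 + 0.7·(-3.0) = 0.39
VII: 0.3·8.3 + 0.7·(-0.3) = 2.28
Highest Hurwicz score = 3.53 → IV.

IV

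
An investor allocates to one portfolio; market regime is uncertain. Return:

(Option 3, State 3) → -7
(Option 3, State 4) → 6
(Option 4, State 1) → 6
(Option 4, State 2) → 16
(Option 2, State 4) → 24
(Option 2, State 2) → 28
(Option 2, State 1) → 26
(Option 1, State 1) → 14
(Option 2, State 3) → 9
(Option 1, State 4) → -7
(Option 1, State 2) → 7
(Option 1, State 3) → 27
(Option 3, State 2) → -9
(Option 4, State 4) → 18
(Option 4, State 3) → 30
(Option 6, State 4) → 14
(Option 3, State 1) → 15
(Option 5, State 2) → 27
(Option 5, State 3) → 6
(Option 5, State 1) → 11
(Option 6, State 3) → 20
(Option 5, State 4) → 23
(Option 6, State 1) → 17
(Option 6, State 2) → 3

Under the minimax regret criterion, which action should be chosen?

Option 4

Column bests: State 1=26, State 2=28, State 3=30, State 4=24.
Option 1 regrets: 12, 21, 3, 31 → max 31
Option 2 regrets: 0, 0, 21, 0 → max 21
Option 3 regrets: 11, 37, 37, 18 → max 37
Option 4 regrets: 20, 12, 0, 6 → max 20
Option 5 regrets: 15, 1, 24, 1 → max 24
Option 6 regrets: 9, 25, 10, 10 → max 25
Smallest max regret = 20 → Option 4.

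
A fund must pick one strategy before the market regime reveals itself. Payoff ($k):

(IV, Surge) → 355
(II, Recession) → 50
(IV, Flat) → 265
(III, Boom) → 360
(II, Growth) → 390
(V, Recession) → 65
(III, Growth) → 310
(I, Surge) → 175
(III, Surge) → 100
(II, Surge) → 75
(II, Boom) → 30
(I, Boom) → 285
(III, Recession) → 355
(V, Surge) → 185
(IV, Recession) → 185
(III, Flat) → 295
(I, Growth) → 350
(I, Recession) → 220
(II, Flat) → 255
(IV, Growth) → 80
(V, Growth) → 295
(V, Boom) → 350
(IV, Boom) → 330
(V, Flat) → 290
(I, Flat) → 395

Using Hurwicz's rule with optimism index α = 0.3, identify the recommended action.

I

I: 0.3·395 + 0.7·175 = 241
II: 0.3·390 + 0.7·30 = 138
III: 0.3·360 + 0.7·100 = 178
IV: 0.3·355 + 0.7·80 = 162.5
V: 0.3·350 + 0.7·65 = 150.5
Highest Hurwicz score = 241 → I.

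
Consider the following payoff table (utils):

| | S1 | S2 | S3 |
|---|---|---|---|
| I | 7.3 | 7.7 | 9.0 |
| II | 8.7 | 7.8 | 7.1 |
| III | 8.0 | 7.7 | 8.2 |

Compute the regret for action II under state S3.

Best payoff under S3 is 9.0.
Regret = 9.0 − 7.1 = 1.9.

1.9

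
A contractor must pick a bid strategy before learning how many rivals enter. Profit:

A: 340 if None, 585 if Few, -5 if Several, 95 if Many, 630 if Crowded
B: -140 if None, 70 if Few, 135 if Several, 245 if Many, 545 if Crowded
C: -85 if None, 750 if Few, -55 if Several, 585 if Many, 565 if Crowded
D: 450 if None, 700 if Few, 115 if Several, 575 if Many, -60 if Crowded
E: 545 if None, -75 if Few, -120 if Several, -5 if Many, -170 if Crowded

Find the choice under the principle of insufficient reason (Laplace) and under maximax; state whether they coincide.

laplace → D; maximax → C (disagree)

Row averages: A=329, B=171, C=352, D=356, E=35
Highest average = 356 → D.
Row maxima: A=630, B=545, C=750, D=700, E=545
Best best-case = 750 → C.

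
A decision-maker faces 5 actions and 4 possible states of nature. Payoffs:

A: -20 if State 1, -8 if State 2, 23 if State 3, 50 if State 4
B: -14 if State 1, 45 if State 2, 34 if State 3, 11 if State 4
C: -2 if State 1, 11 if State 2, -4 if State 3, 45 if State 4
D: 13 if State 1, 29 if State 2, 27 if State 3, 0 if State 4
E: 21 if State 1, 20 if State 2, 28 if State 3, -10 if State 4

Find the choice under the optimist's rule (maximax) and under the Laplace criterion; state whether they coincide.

Row maxima: A=50, B=45, C=45, D=29, E=28
Best best-case = 50 → A.
Row averages: A=11.25, B=19, C=12.5, D=17.25, E=14.75
Highest average = 19 → B.

maximax → A; laplace → B (disagree)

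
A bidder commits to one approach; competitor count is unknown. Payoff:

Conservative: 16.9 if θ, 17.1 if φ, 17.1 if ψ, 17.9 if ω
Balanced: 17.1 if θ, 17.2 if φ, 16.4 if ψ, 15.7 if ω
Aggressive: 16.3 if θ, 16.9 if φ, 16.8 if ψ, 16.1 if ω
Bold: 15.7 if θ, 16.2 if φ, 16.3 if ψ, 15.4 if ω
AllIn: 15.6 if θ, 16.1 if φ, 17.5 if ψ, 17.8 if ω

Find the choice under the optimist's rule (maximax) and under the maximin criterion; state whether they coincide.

Row maxima: Conservative=17.9, Balanced=17.2, Aggressive=16.9, Bold=16.3, AllIn=17.8
Best best-case = 17.9 → Conservative.
Row minima: Conservative=16.9, Balanced=15.7, Aggressive=16.1, Bold=15.4, AllIn=15.6
Best worst-case = 16.9 → Conservative.

maximax → Conservative; maximin → Conservative (agree)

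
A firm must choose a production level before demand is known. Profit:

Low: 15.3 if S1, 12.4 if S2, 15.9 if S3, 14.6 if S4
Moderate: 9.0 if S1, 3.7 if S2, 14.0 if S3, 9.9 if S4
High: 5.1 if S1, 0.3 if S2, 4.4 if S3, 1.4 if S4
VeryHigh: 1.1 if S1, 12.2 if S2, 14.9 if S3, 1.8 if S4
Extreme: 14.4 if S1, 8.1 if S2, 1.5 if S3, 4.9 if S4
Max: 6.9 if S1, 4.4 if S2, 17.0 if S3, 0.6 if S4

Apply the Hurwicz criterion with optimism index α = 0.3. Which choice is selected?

Low: 0.3·15.9 + 0.7·12.4 = 13.45
Moderate: 0.3·14.0 + 0.7·3.7 = 6.79
High: 0.3·5.1 + 0.7·0.3 = 1.74
VeryHigh: 0.3·14.9 + 0.7·1.1 = 5.24
Extreme: 0.3·14.4 + 0.7·1.5 = 5.37
Max: 0.3·17.0 + 0.7·0.6 = 5.52
Highest Hurwicz score = 13.45 → Low.

Low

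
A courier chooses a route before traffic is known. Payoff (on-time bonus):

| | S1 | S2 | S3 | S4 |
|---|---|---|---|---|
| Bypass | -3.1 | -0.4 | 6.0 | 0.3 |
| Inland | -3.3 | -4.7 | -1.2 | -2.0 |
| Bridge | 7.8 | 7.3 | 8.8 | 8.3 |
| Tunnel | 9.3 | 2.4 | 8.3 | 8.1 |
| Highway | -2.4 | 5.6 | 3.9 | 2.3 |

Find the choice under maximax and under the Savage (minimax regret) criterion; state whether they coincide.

maximax → Tunnel; minimax regret → Bridge (disagree)

Row maxima: Bypass=6.0, Inland=-1.2, Bridge=8.8, Tunnel=9.3, Highway=5.6
Best best-case = 9.3 → Tunnel.
Column bests: S1=9.3, S2=7.3, S3=8.8, S4=8.3.
Bypass regrets: 12.4, 7.7, 2.8, 8.0 → max 12.4
Inland regrets: 12.6, 12.0, 10.0, 10.3 → max 12.6
Bridge regrets: 1.5, 0.0, 0.0, 0.0 → max 1.5
Tunnel regrets: 0.0, 4.9, 0.5, 0.2 → max 4.9
Highway regrets: 11.7, 1.7, 4.9, 6.0 → max 11.7
Smallest max regret = 1.5 → Bridge.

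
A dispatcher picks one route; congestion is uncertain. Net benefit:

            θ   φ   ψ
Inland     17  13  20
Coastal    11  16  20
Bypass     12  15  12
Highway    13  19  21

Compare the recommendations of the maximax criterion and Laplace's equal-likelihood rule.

maximax → Highway; laplace → Highway (agree)

Row maxima: Inland=20, Coastal=20, Bypass=15, Highway=21
Best best-case = 21 → Highway.
Row averages: Inland=50/3, Coastal=47/3, Bypass=13, Highway=53/3
Highest average = 53/3 → Highway.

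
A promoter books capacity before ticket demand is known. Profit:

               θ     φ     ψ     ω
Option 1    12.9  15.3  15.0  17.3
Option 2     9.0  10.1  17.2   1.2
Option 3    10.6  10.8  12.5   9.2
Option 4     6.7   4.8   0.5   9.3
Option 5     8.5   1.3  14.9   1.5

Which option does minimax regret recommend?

Option 1

Column bests: θ=12.9, φ=15.3, ψ=17.2, ω=17.3.
Option 1 regrets: 0.0, 0.0, 2.2, 0.0 → max 2.2
Option 2 regrets: 3.9, 5.2, 0.0, 16.1 → max 16.1
Option 3 regrets: 2.3, 4.5, 4.7, 8.1 → max 8.1
Option 4 regrets: 6.2, 10.5, 16.7, 8.0 → max 16.7
Option 5 regrets: 4.4, 14.0, 2.3, 15.8 → max 15.8
Smallest max regret = 2.2 → Option 1.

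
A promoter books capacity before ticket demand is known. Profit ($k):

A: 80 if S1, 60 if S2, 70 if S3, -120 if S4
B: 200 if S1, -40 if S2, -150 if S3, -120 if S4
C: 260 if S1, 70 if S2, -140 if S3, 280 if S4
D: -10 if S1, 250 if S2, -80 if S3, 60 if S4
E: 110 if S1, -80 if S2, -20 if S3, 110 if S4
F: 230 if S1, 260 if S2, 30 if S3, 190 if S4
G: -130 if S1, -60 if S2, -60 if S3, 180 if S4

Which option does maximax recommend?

Row maxima: A=80, B=200, C=280, D=250, E=110, F=260, G=180
Best best-case = 280 → C.

C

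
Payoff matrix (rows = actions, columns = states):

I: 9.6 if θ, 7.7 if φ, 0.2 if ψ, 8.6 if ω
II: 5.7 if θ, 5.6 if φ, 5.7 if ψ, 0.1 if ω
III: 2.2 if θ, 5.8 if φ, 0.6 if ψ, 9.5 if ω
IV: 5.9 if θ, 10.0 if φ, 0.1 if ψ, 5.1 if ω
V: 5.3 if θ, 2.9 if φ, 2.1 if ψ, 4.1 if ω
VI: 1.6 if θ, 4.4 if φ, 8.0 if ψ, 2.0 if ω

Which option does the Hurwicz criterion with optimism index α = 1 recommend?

IV

I: 1·9.6 + 0·0.2 = 9.6
II: 1·5.7 + 0·0.1 = 5.7
III: 1·9.5 + 0·0.6 = 9.5
IV: 1·10.0 + 0·0.1 = 10
V: 1·5.3 + 0·2.1 = 5.3
VI: 1·8.0 + 0·1.6 = 8
Highest Hurwicz score = 10 → IV.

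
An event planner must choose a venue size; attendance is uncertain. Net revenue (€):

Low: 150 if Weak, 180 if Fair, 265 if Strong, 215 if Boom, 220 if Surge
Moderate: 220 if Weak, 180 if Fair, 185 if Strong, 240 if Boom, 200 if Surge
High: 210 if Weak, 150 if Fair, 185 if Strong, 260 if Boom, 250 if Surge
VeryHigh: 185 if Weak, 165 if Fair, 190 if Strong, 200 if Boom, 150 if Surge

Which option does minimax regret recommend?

Column bests: Weak=220, Fair=180, Strong=265, Boom=260, Surge=250.
Low regrets: 70, 0, 0, 45, 30 → max 70
Moderate regrets: 0, 0, 80, 20, 50 → max 80
High regrets: 10, 30, 80, 0, 0 → max 80
VeryHigh regrets: 35, 15, 75, 60, 100 → max 100
Smallest max regret = 70 → Low.

Low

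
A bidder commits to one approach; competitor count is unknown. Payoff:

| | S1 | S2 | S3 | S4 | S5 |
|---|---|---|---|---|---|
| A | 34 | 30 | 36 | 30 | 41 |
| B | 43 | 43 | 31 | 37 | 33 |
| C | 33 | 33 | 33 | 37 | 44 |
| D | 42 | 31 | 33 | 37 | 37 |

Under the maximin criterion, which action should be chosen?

C

Row minima: A=30, B=31, C=33, D=31
Best worst-case = 33 → C.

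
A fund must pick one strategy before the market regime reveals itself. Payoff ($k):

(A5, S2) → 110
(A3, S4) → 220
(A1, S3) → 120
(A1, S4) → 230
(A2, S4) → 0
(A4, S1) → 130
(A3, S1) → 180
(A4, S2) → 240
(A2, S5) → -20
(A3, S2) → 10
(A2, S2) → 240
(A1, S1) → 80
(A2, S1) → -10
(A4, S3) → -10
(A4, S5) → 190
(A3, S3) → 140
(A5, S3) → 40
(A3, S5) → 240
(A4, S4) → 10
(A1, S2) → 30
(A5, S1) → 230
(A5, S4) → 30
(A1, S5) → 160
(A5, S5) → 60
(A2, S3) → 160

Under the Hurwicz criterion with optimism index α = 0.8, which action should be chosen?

A3

A1: 0.8·230 + 0.2·30 = 190
A2: 0.8·240 + 0.2·(-20) = 188
A3: 0.8·240 + 0.2·10 = 194
A4: 0.8·240 + 0.2·(-10) = 190
A5: 0.8·230 + 0.2·30 = 190
Highest Hurwicz score = 194 → A3.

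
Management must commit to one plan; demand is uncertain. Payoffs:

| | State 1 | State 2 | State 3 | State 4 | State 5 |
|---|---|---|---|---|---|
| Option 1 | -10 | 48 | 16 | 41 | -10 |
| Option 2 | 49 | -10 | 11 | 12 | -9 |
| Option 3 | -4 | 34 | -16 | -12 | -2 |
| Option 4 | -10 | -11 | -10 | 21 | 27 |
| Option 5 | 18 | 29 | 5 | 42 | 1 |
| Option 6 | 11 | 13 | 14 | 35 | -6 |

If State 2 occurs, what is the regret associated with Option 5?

Best payoff under State 2 is 48.
Regret = 48 − 29 = 19.

19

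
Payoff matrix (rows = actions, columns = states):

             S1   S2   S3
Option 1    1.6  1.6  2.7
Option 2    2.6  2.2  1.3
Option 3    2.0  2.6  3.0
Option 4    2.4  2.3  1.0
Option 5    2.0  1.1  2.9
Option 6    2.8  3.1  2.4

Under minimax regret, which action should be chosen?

Option 6

Column bests: S1=2.8, S2=3.1, S3=3.0.
Option 1 regrets: 1.2, 1.5, 0.3 → max 1.5
Option 2 regrets: 0.2, 0.9, 1.7 → max 1.7
Option 3 regrets: 0.8, 0.5, 0.0 → max 0.8
Option 4 regrets: 0.4, 0.8, 2.0 → max 2.0
Option 5 regrets: 0.8, 2.0, 0.1 → max 2.0
Option 6 regrets: 0.0, 0.0, 0.6 → max 0.6
Smallest max regret = 0.6 → Option 6.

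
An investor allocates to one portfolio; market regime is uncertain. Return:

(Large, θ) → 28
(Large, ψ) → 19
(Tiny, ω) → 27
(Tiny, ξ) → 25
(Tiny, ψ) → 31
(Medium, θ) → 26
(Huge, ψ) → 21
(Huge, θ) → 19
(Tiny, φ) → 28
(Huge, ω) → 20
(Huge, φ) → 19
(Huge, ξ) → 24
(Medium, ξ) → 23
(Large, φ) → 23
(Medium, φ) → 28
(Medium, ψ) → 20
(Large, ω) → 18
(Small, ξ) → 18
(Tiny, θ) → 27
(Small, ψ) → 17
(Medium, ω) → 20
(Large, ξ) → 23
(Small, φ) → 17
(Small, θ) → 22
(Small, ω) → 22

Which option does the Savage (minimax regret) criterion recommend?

Tiny

Column bests: θ=28, φ=28, ψ=31, ω=27, ξ=25.
Tiny regrets: 1, 0, 0, 0, 0 → max 1
Small regrets: 6, 11, 14, 5, 7 → max 14
Medium regrets: 2, 0, 11, 7, 2 → max 11
Large regrets: 0, 5, 12, 9, 2 → max 12
Huge regrets: 9, 9, 10, 7, 1 → max 10
Smallest max regret = 1 → Tiny.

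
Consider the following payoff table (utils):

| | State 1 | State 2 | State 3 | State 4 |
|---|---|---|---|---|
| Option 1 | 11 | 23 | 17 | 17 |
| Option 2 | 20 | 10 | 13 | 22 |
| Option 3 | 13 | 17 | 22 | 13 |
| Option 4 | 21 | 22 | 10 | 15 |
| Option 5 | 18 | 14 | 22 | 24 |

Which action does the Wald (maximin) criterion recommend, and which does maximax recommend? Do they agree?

Row minima: Option 1=11, Option 2=10, Option 3=13, Option 4=10, Option 5=14
Best worst-case = 14 → Option 5.
Row maxima: Option 1=23, Option 2=22, Option 3=22, Option 4=22, Option 5=24
Best best-case = 24 → Option 5.

maximin → Option 5; maximax → Option 5 (agree)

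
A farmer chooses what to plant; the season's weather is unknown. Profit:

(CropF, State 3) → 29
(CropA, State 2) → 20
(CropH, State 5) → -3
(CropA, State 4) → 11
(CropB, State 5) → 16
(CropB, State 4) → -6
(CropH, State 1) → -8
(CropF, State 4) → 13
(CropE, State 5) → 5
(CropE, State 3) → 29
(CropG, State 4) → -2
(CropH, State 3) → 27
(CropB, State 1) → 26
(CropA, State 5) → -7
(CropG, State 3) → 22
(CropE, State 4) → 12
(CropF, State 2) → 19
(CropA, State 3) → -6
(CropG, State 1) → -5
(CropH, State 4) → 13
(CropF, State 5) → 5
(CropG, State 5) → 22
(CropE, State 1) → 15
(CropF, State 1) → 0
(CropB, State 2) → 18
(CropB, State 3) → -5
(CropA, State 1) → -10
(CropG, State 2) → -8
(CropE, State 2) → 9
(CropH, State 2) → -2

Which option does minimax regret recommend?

Column bests: State 1=26, State 2=20, State 3=29, State 4=13, State 5=22.
CropA regrets: 36, 0, 35, 2, 29 → max 36
CropF regrets: 26, 1, 0, 0, 17 → max 26
CropB regrets: 0, 2, 34, 19, 6 → max 34
CropH regrets: 34, 22, 2, 0, 25 → max 34
CropG regrets: 31, 28, 7, 15, 0 → max 31
CropE regrets: 11, 11, 0, 1, 17 → max 17
Smallest max regret = 17 → CropE.

CropE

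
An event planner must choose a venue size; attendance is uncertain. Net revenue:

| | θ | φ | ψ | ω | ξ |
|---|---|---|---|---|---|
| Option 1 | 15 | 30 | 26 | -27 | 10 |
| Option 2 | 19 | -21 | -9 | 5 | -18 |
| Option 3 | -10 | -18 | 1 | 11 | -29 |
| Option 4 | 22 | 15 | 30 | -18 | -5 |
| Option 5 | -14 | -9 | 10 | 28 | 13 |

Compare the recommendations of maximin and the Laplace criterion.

maximin → Option 5; laplace → Option 1 (disagree)

Row minima: Option 1=-27, Option 2=-21, Option 3=-29, Option 4=-18, Option 5=-14
Best worst-case = -14 → Option 5.
Row averages: Option 1=10.8, Option 2=-4.8, Option 3=-9, Option 4=8.8, Option 5=5.6
Highest average = 10.8 → Option 1.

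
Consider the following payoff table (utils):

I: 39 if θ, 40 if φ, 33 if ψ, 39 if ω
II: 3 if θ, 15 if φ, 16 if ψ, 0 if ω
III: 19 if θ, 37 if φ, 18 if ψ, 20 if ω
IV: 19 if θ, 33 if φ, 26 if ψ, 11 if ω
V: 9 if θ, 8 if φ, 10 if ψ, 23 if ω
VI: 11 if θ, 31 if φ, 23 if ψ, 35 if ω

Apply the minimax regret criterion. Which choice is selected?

I

Column bests: θ=39, φ=40, ψ=33, ω=39.
I regrets: 0, 0, 0, 0 → max 0
II regrets: 36, 25, 17, 39 → max 39
III regrets: 20, 3, 15, 19 → max 20
IV regrets: 20, 7, 7, 28 → max 28
V regrets: 30, 32, 23, 16 → max 32
VI regrets: 28, 9, 10, 4 → max 28
Smallest max regret = 0 → I.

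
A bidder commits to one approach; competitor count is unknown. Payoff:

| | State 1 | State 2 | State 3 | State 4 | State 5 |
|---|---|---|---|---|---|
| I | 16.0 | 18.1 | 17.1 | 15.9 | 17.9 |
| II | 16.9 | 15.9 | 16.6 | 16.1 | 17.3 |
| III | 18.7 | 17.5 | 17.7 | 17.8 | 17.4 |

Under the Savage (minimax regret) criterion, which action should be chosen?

Column bests: State 1=18.7, State 2=18.1, State 3=17.7, State 4=17.8, State 5=17.9.
I regrets: 2.7, 0.0, 0.6, 1.9, 0.0 → max 2.7
II regrets: 1.8, 2.2, 1.1, 1.7, 0.6 → max 2.2
III regrets: 0.0, 0.6, 0.0, 0.0, 0.5 → max 0.6
Smallest max regret = 0.6 → III.

III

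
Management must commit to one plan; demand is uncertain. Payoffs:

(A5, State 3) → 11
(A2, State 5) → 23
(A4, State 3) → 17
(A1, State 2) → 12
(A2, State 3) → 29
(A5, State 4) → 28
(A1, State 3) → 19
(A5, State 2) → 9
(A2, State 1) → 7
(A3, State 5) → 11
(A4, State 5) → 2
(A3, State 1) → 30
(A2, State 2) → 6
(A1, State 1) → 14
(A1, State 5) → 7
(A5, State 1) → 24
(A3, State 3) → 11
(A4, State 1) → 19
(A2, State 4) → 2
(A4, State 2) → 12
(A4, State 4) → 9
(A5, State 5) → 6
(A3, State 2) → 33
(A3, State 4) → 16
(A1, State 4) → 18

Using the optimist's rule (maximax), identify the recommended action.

Row maxima: A1=19, A2=29, A3=33, A4=19, A5=28
Best best-case = 33 → A3.

A3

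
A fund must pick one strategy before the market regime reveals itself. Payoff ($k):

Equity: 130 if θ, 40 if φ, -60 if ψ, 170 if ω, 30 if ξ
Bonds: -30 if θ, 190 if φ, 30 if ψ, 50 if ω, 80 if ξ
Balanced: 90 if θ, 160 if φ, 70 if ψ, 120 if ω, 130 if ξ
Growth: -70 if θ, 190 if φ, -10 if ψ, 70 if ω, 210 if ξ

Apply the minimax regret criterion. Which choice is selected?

Balanced

Column bests: θ=130, φ=190, ψ=70, ω=170, ξ=210.
Equity regrets: 0, 150, 130, 0, 180 → max 180
Bonds regrets: 160, 0, 40, 120, 130 → max 160
Balanced regrets: 40, 30, 0, 50, 80 → max 80
Growth regrets: 200, 0, 80, 100, 0 → max 200
Smallest max regret = 80 → Balanced.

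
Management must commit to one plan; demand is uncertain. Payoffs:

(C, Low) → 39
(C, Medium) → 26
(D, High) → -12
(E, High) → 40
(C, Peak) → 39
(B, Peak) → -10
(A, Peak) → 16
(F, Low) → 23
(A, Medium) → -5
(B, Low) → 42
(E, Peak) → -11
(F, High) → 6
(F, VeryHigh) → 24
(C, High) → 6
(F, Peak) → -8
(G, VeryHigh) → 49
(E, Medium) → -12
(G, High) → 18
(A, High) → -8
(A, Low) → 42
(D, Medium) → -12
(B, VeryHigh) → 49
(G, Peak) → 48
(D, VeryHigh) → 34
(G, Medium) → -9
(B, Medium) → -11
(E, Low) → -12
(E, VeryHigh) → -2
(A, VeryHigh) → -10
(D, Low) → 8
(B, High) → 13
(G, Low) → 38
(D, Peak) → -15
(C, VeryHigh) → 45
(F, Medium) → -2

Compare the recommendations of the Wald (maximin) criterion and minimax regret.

Row minima: A=-10, B=-11, C=6, D=-15, E=-12, F=-8, G=-9
Best worst-case = 6 → C.
Column bests: Low=42, Medium=26, High=40, VeryHigh=49, Peak=48.
A regrets: 0, 31, 48, 59, 32 → max 59
B regrets: 0, 37, 27, 0, 58 → max 58
C regrets: 3, 0, 34, 4, 9 → max 34
D regrets: 34, 38, 52, 15, 63 → max 63
E regrets: 54, 38, 0, 51, 59 → max 59
F regrets: 19, 28, 34, 25, 56 → max 56
G regrets: 4, 35, 22, 0, 0 → max 35
Smallest max regret = 34 → C.

maximin → C; minimax regret → C (agree)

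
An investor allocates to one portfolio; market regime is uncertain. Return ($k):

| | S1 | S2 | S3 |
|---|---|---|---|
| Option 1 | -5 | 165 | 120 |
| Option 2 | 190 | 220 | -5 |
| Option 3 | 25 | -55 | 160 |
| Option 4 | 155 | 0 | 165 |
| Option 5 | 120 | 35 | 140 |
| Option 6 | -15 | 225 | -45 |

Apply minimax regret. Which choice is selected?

Column bests: S1=190, S2=225, S3=165.
Option 1 regrets: 195, 60, 45 → max 195
Option 2 regrets: 0, 5, 170 → max 170
Option 3 regrets: 165, 280, 5 → max 280
Option 4 regrets: 35, 225, 0 → max 225
Option 5 regrets: 70, 190, 25 → max 190
Option 6 regrets: 205, 0, 210 → max 210
Smallest max regret = 170 → Option 2.

Option 2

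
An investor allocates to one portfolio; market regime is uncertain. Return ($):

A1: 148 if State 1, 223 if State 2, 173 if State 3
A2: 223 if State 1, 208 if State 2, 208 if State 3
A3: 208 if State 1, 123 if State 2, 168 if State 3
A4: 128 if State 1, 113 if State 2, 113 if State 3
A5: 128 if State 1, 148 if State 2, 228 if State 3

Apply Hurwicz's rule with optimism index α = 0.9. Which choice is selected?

A2

A1: 0.9·223 + 0.1·148 = 215.5
A2: 0.9·223 + 0.1·208 = 221.5
A3: 0.9·208 + 0.1·123 = 199.5
A4: 0.9·128 + 0.1·113 = 126.5
A5: 0.9·228 + 0.1·128 = 218
Highest Hurwicz score = 221.5 → A2.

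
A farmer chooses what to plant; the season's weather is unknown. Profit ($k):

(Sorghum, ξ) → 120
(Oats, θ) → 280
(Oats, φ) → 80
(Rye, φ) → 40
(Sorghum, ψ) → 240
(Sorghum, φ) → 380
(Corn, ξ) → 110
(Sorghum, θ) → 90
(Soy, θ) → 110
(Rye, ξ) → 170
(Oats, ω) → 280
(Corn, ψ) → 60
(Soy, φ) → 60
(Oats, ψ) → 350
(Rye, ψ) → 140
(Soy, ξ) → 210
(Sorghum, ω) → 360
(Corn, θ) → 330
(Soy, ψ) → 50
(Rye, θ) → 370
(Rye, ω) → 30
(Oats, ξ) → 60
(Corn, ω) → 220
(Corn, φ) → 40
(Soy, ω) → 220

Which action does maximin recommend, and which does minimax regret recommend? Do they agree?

maximin → Sorghum; minimax regret → Sorghum (agree)

Row minima: Oats=60, Sorghum=90, Corn=40, Rye=30, Soy=50
Best worst-case = 90 → Sorghum.
Column bests: θ=370, φ=380, ψ=350, ω=360, ξ=210.
Oats regrets: 90, 300, 0, 80, 150 → max 300
Sorghum regrets: 280, 0, 110, 0, 90 → max 280
Corn regrets: 40, 340, 290, 140, 100 → max 340
Rye regrets: 0, 340, 210, 330, 40 → max 340
Soy regrets: 260, 320, 300, 140, 0 → max 320
Smallest max regret = 280 → Sorghum.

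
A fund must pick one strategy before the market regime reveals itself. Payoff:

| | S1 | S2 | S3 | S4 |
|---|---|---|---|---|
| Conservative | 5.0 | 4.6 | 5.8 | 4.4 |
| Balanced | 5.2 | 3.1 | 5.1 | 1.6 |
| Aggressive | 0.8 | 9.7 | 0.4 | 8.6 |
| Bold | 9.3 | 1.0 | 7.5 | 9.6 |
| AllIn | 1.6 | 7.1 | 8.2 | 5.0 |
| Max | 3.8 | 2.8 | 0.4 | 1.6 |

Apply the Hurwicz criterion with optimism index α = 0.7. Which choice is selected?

Conservative: 0.7·5.8 + 0.3·4.4 = 5.38
Balanced: 0.7·5.2 + 0.3·1.6 = 4.12
Aggressive: 0.7·9.7 + 0.3·0.4 = 6.91
Bold: 0.7·9.6 + 0.3·1.0 = 7.02
AllIn: 0.7·8.2 + 0.3·1.6 = 6.22
Max: 0.7·3.8 + 0.3·0.4 = 2.78
Highest Hurwicz score = 7.02 → Bold.

Bold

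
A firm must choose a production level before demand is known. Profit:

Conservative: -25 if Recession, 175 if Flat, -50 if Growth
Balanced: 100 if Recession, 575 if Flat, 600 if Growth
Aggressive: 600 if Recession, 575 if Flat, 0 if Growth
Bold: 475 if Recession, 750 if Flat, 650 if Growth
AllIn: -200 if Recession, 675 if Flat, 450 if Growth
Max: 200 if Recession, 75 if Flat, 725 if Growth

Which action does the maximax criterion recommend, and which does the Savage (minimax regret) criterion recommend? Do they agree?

Row maxima: Conservative=175, Balanced=600, Aggressive=600, Bold=750, AllIn=675, Max=725
Best best-case = 750 → Bold.
Column bests: Recession=600, Flat=750, Growth=725.
Conservative regrets: 625, 575, 775 → max 775
Balanced regrets: 500, 175, 125 → max 500
Aggressive regrets: 0, 175, 725 → max 725
Bold regrets: 125, 0, 75 → max 125
AllIn regrets: 800, 75, 275 → max 800
Max regrets: 400, 675, 0 → max 675
Smallest max regret = 125 → Bold.

maximax → Bold; minimax regret → Bold (agree)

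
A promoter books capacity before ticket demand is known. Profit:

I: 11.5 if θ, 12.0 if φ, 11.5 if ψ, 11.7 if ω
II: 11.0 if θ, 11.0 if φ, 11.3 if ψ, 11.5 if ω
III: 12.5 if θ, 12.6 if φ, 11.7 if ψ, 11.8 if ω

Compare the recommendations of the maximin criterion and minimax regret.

Row minima: I=11.5, II=11.0, III=11.7
Best worst-case = 11.7 → III.
Column bests: θ=12.5, φ=12.6, ψ=11.7, ω=11.8.
I regrets: 1.0, 0.6, 0.2, 0.1 → max 1.0
II regrets: 1.5, 1.6, 0.4, 0.3 → max 1.6
III regrets: 0.0, 0.0, 0.0, 0.0 → max 0.0
Smallest max regret = 0.0 → III.

maximin → III; minimax regret → III (agree)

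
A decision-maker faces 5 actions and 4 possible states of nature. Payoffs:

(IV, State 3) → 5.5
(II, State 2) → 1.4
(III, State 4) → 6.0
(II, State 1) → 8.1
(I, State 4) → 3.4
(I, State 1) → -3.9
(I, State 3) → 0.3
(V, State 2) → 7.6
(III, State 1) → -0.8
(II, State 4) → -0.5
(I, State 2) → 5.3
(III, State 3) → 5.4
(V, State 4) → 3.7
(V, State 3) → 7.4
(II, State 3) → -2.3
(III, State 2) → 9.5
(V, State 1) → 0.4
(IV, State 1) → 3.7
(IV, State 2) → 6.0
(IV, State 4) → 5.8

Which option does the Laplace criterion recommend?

IV

Row averages: I=1.275, II=1.675, III=5.025, IV=5.25, V=4.775
Highest average = 5.25 → IV.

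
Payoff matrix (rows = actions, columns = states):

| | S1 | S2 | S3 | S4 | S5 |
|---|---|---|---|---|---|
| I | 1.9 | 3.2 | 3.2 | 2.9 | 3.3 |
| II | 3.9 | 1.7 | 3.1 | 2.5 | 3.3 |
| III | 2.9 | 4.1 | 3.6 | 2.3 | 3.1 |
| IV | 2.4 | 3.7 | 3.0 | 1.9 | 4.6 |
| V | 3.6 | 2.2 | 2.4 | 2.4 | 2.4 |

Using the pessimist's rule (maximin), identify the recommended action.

Row minima: I=1.9, II=1.7, III=2.3, IV=1.9, V=2.2
Best worst-case = 2.3 → III.

III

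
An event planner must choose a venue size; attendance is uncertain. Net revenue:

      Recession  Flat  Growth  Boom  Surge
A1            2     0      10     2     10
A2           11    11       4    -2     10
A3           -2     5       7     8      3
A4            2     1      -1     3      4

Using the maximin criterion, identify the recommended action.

A1

Row minima: A1=0, A2=-2, A3=-2, A4=-1
Best worst-case = 0 → A1.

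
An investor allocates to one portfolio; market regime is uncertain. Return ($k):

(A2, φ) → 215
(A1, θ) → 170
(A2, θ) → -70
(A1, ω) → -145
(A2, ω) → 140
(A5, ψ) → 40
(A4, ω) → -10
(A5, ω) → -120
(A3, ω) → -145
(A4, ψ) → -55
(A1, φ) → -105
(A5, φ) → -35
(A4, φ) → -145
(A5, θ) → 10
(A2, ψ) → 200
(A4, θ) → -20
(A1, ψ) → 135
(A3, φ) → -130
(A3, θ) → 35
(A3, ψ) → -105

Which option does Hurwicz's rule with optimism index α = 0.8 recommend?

A1: 0.8·170 + 0.2·(-145) = 107
A2: 0.8·215 + 0.2·(-70) = 158
A3: 0.8·35 + 0.2·(-145) = -1
A4: 0.8·(-10) + 0.2·(-145) = -37
A5: 0.8·40 + 0.2·(-120) = 8
Highest Hurwicz score = 158 → A2.

A2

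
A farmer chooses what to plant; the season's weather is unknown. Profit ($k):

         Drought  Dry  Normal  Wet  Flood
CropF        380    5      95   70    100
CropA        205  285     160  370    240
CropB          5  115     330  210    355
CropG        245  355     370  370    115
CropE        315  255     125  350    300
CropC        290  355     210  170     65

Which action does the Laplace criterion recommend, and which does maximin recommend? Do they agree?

Row averages: CropF=130, CropA=252, CropB=203, CropG=291, CropE=269, CropC=218
Highest average = 291 → CropG.
Row minima: CropF=5, CropA=160, CropB=5, CropG=115, CropE=125, CropC=65
Best worst-case = 160 → CropA.

laplace → CropG; maximin → CropA (disagree)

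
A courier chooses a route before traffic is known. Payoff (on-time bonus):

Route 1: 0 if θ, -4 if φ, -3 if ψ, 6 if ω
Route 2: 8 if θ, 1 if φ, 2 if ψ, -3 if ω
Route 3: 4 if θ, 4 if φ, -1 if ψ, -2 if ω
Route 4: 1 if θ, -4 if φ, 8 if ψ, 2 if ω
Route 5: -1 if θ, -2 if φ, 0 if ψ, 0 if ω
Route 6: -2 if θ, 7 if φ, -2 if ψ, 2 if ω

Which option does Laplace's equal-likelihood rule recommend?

Route 2

Row averages: Route 1=-0.25, Route 2=2, Route 3=1.25, Route 4=1.75, Route 5=-0.75, Route 6=1.25
Highest average = 2 → Route 2.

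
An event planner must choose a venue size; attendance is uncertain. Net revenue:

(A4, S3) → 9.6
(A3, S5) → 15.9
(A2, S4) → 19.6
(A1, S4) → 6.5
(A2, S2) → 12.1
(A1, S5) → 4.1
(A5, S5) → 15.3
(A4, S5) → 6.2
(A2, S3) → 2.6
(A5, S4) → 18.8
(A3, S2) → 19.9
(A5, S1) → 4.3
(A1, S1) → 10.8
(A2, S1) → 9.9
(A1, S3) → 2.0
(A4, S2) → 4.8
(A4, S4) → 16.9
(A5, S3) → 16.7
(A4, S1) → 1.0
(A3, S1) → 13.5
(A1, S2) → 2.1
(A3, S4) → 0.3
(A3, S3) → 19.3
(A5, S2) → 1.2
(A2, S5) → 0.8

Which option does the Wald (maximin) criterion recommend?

Row minima: A1=2.0, A2=0.8, A3=0.3, A4=1.0, A5=1.2
Best worst-case = 2.0 → A1.

A1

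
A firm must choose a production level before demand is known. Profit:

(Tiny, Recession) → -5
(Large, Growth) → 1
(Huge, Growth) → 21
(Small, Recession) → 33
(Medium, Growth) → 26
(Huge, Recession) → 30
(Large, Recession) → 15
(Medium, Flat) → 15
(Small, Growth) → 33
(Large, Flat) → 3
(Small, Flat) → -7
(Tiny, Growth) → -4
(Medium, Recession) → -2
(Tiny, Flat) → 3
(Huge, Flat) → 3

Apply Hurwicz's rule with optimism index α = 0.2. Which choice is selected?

Tiny: 0.2·3 + 0.8·(-5) = -3.4
Small: 0.2·33 + 0.8·(-7) = 1
Medium: 0.2·26 + 0.8·(-2) = 3.6
Large: 0.2·15 + 0.8·1 = 3.8
Huge: 0.2·30 + 0.8·3 = 8.4
Highest Hurwicz score = 8.4 → Huge.

Huge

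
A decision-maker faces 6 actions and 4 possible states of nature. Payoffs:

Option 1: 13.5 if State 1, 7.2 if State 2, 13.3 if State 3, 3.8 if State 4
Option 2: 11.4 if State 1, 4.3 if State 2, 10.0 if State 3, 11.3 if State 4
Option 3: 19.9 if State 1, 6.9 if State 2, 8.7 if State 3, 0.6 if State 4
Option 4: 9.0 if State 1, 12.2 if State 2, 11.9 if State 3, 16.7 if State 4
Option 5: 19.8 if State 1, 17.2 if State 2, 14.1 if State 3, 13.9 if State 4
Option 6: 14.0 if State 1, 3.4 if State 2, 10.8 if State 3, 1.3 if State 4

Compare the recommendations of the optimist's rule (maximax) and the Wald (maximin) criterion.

maximax → Option 3; maximin → Option 5 (disagree)

Row maxima: Option 1=13.5, Option 2=11.4, Option 3=19.9, Option 4=16.7, Option 5=19.8, Option 6=14.0
Best best-case = 19.9 → Option 3.
Row minima: Option 1=3.8, Option 2=4.3, Option 3=0.6, Option 4=9.0, Option 5=13.9, Option 6=1.3
Best worst-case = 13.9 → Option 5.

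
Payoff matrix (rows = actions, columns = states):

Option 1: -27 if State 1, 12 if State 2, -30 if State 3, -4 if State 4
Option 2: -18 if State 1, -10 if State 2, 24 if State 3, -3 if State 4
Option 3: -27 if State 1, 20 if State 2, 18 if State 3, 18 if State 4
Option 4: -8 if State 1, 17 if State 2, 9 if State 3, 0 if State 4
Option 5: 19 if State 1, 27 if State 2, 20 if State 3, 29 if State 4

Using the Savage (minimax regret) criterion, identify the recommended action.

Column bests: State 1=19, State 2=27, State 3=24, State 4=29.
Option 1 regrets: 46, 15, 54, 33 → max 54
Option 2 regrets: 37, 37, 0, 32 → max 37
Option 3 regrets: 46, 7, 6, 11 → max 46
Option 4 regrets: 27, 10, 15, 29 → max 29
Option 5 regrets: 0, 0, 4, 0 → max 4
Smallest max regret = 4 → Option 5.

Option 5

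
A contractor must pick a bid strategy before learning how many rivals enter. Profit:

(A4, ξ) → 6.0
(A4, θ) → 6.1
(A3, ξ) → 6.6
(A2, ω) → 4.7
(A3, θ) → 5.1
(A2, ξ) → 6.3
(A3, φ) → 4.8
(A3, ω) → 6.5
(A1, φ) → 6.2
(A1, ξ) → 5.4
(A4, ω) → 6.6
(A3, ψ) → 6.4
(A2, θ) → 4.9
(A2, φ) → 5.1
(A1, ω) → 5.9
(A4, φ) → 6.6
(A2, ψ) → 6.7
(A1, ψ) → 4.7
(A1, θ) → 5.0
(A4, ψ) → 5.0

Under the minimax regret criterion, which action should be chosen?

A4

Column bests: θ=6.1, φ=6.6, ψ=6.7, ω=6.6, ξ=6.6.
A1 regrets: 1.1, 0.4, 2.0, 0.7, 1.2 → max 2.0
A2 regrets: 1.2, 1.5, 0.0, 1.9, 0.3 → max 1.9
A3 regrets: 1.0, 1.8, 0.3, 0.1, 0.0 → max 1.8
A4 regrets: 0.0, 0.0, 1.7, 0.0, 0.6 → max 1.7
Smallest max regret = 1.7 → A4.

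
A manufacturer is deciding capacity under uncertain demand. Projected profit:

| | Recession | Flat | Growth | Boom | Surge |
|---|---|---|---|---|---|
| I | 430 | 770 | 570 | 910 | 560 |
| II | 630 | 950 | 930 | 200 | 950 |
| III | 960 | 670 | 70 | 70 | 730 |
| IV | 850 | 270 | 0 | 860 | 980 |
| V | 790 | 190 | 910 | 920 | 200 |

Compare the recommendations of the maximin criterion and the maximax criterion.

maximin → I; maximax → IV (disagree)

Row minima: I=430, II=200, III=70, IV=0, V=190
Best worst-case = 430 → I.
Row maxima: I=910, II=950, III=960, IV=980, V=920
Best best-case = 980 → IV.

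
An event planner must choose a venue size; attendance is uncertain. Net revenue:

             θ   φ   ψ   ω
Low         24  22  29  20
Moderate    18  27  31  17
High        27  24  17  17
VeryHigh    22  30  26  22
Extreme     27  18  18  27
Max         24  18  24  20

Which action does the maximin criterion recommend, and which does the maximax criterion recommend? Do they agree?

maximin → VeryHigh; maximax → Moderate (disagree)

Row minima: Low=20, Moderate=17, High=17, VeryHigh=22, Extreme=18, Max=18
Best worst-case = 22 → VeryHigh.
Row maxima: Low=29, Moderate=31, High=27, VeryHigh=30, Extreme=27, Max=24
Best best-case = 31 → Moderate.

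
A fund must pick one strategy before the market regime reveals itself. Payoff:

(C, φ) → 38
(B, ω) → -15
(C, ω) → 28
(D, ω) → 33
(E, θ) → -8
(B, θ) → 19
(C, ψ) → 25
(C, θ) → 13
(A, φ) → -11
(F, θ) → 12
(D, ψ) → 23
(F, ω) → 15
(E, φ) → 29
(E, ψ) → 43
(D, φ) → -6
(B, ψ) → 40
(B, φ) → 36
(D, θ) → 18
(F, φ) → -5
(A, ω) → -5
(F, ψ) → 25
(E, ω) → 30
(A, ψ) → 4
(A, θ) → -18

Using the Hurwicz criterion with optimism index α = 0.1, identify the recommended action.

C

A: 0.1·4 + 0.9·(-18) = -15.8
B: 0.1·40 + 0.9·(-15) = -9.5
C: 0.1·38 + 0.9·13 = 15.5
D: 0.1·33 + 0.9·(-6) = -2.1
E: 0.1·43 + 0.9·(-8) = -2.9
F: 0.1·25 + 0.9·(-5) = -2
Highest Hurwicz score = 15.5 → C.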